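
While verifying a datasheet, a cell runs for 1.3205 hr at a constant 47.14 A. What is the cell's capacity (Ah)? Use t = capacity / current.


C = I * t = 47.14 * 1.3205 = 62.25 Ah

62.25 Ah


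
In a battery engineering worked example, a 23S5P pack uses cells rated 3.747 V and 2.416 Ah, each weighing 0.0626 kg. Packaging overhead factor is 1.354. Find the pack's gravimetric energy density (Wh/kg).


Step 1: V_pack = 23 * 3.747 = 86.181 V
Step 2: C_pack = 5 * 2.416 = 12.08 Ah
Step 3: E_pack = V_pack * C_pack = 86.181 * 12.08 = 1041.1 Wh
Step 4: m_pack = 23 * 5 * 0.0626 * 1.354 = 9.7474 kg
Step 5: ED = E_pack / m_pack = 1041.1 / 9.7474 = 106.8 Wh/kg

106.8 Wh/kg


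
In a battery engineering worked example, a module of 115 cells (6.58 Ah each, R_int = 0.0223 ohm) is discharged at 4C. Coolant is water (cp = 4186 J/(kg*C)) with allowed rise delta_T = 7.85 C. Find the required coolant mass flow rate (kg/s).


Step 1: I = 4 * 6.58 = 26.32 A
Step 2: Q_cell = I^2 * R = 26.32^2 * 0.0223 = 15.448 W
Step 3: Q_total = 115 * 15.448 = 1776.5 W
Step 4: m_dot = Q_total / (cp * dT) = 1776.5 / (4186 * 7.85) = 0.05406 kg/s

0.05406 kg/s


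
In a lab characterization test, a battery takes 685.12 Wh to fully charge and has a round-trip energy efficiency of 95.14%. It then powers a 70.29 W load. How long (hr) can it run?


Step 1: E_discharge = eta/100 * E_charge = 95.14/100 * 685.12 = 651.82 Wh
Step 2: t = E_discharge / P = 651.82 / 70.29 = 9.273 hr

9.273 hr


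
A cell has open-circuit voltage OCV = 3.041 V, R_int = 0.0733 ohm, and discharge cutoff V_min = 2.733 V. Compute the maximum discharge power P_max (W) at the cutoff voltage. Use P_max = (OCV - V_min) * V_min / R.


dV = OCV - V_min = 0.308 V (so I_max = dV / R)
P_max = dV * V_min / R = 0.308 * 2.733 / 0.0733 = 11.48 W

11.48 W


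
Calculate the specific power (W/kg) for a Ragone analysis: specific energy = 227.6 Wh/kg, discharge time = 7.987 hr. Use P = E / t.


P_specific = E / t = 227.6 / 7.987 = 28.50 W/kg

28.50 W/kg


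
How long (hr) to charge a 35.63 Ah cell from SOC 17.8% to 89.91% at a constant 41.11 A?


Step 1: dSOC = 89.91% - 17.8% = 72.11%
Step 2: delta_Ah = 35.63 * 72.11 / 100 = 25.693 Ah
Step 3: t = 25.693 / 41.11 = 0.6250 hr

0.6250 hr


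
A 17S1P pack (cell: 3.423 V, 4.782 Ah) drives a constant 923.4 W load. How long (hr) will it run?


Step 1: E_pack = Ns * V_cell * Np * C_cell = 17 * 3.423 * 1 * 4.782 = 278.27 Wh
Step 2: t = E_pack / P = 278.27 / 923.4 = 0.3014 hr

0.3014 hr


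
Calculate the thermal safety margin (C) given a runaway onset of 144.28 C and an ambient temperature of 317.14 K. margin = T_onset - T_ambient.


Convert: T_ambient = 317.14 K = 43.99 C
margin = 144.28 - 43.99 = 100.29 C

100.29 C


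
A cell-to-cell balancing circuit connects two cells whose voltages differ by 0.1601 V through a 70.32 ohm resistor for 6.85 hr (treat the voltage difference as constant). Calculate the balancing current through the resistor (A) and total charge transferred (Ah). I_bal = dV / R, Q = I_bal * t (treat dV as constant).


First, Ohm's law: I_bal = 0.1601 V / 70.32 ohm = 0.0022767 A
Then Q = I * t = 0.0022767 A * 6.85 hr = 0.01560 Ah

I=0.0022767 A, Q=0.01560 Ah


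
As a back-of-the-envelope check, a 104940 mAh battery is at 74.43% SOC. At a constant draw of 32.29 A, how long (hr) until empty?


Convert: C_total = 104940 mAh = 104.94 Ah
Step 1: remaining = SOC/100 * C_total = 74.43/100 * 104.94 = 78.107 Ah
Step 2: t = remaining / I = 78.107 / 32.29 = 2.419 hr

2.419 hr


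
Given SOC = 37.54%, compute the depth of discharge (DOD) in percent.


DOD = 100 - SOC = 100 - 37.54 = 62.46%

62.46%


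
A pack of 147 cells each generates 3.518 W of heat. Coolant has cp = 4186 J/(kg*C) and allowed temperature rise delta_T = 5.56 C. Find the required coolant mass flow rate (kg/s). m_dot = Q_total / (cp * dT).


Q_total = 147 * 3.518 = 517.15 W
m_dot = Q_total / (cp * dT) = 517.15 / (4186 * 5.56) = 0.02222 kg/s

0.02222 kg/s


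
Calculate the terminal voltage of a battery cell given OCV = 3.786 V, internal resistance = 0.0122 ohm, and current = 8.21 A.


V = OCV - I*R = 3.786 - 8.21 * 0.0122 = 3.686 V

3.686 V


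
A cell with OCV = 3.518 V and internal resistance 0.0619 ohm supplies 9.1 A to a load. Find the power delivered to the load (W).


Step 1: V_terminal = OCV - I*R = 3.518 - 9.1 * 0.0619 = 2.9547 V
Step 2: P_out = V_terminal * I = 2.9547 * 9.1 = 26.89 W

26.89 W


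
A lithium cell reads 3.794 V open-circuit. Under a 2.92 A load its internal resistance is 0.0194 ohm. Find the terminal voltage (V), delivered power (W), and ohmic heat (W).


Step 1: V_terminal = OCV - I*R = 3.794 - 2.92 * 0.0194 = 3.7374 V
Step 2: P_out = V_terminal * I = 3.7374 * 2.92 = 10.91 W
Step 3: Q = I^2 * R = 2.92^2 * 0.0194 = 0.1654 W

V=3.7374 V, P=10.91 W, Q=0.1654 W


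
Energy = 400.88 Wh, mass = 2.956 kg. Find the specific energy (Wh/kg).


ED = E / m = 400.88 / 2.956 = 135.6 Wh/kg

135.6 Wh/kg


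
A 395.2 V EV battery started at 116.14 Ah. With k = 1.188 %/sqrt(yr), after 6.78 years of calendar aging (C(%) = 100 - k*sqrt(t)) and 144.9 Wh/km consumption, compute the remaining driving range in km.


Step 1: capacity retention = 100 - 1.188 * sqrt(6.78) = 100 - 1.188 * 2.6038 = 96.907%
Step 2: C_now = 116.14 * 96.907/100 = 112.55 Ah
Step 3: E_pack = V * C_now = 395.2 * 112.55 = 44480 Wh
Step 4: range = E_pack / consumption = 44480 / 144.9 = 307.0 km

307.0 km


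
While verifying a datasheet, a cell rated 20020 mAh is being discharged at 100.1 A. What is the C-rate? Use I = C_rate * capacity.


Convert: capacity = 20020 mAh = 20.02 Ah
C_rate = I / capacity = 100.1 / 20.02 = 5C

5C


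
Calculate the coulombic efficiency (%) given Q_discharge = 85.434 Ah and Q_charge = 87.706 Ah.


Coulombic efficiency = 85.434/87.706 * 100% = 97.41%

97.41%


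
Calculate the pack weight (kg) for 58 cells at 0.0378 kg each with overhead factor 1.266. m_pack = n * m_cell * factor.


Cell mass sum = 58 * 0.0378 = 2.1924 kg
With overhead 1.266: m_pack = 2.1924 * 1.266 = 2.776 kg

2.776 kg


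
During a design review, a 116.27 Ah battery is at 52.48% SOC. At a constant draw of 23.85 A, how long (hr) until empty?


Step 1: remaining = SOC/100 * C_total = 52.48/100 * 116.27 = 61.018 Ah
Step 2: t = remaining / I = 61.018 / 23.85 = 2.558 hr

2.558 hr


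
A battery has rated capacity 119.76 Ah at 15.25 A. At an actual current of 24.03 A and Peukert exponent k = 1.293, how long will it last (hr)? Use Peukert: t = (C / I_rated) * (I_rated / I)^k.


t_rated = C / I_rated = 119.76 / 15.25 = 7.8531 hr
(I_rated/I)^k = (0.63462)^1.293 = 0.55546
t = t_rated * (I_rated/I)^k = 7.8531 * 0.55546 = 4.362 hr

4.362 hr


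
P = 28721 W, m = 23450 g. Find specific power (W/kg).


Convert: m = 23450 g = 23.45 kg
SP = P / m = 28721 / 23.45 = 1225 W/kg

1225 W/kg


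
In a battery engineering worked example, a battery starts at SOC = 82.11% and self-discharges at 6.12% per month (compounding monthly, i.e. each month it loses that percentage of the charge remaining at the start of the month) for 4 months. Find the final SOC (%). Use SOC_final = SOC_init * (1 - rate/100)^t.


decay = (1 - 6.12/100)^4 = 0.77677
SOC_final = 82.11 * 0.77677 = 63.78%

63.78%


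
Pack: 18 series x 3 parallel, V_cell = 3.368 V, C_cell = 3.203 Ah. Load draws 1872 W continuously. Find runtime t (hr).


Step 1: E_pack = Ns * V_cell * Np * C_cell = 18 * 3.368 * 3 * 3.203 = 582.54 Wh
Step 2: t = E_pack / P = 582.54 / 1872 = 0.3112 hr

0.3112 hr


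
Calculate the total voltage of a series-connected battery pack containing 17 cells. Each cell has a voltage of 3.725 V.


V_pack = n * V_cell = 17 * 3.725 = 63.325 V

63.325 V


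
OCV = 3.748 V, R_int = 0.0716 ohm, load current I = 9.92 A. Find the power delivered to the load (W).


Step 1: V_terminal = OCV - I*R = 3.748 - 9.92 * 0.0716 = 3.0377 V
Step 2: P_out = V_terminal * I = 3.0377 * 9.92 = 30.13 W

30.13 W


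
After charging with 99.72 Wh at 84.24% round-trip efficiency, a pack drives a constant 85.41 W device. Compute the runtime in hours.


Step 1: E_discharge = eta/100 * E_charge = 84.24/100 * 99.72 = 84.004 Wh
Step 2: t = E_discharge / P = 84.004 / 85.41 = 0.9835 hr

0.9835 hr


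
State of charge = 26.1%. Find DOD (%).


Complement of SOC: DOD = 100% - 26.1% = 73.9%

73.9%


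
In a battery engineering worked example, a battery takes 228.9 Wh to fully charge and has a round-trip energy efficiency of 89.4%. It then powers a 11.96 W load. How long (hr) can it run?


Step 1: E_discharge = eta/100 * E_charge = 89.4/100 * 228.9 = 204.64 Wh
Step 2: t = E_discharge / P = 204.64 / 11.96 = 17.11 hr

17.11 hr


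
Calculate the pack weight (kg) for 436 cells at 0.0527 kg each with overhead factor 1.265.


Cell mass sum = 436 * 0.0527 = 22.977 kg
With overhead 1.265: m_pack = 22.977 * 1.265 = 29.07 kg

29.07 kg


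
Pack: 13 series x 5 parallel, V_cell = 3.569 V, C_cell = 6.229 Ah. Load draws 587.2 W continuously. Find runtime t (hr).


Step 1: E_pack = Ns * V_cell * Np * C_cell = 13 * 3.569 * 5 * 6.229 = 1445 Wh
Step 2: t = E_pack / P = 1445 / 587.2 = 2.461 hr

2.461 hr


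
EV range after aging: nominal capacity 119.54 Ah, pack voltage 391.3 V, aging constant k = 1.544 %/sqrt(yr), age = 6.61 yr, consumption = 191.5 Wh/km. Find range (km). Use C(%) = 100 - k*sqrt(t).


Step 1: capacity retention = 100 - 1.544 * sqrt(6.61) = 100 - 1.544 * 2.571 = 96.03%
Step 2: C_now = 119.54 * 96.03/100 = 114.79 Ah
Step 3: E_pack = V * C_now = 391.3 * 114.79 = 44917 Wh
Step 4: range = E_pack / consumption = 44917 / 191.5 = 234.6 km

234.6 km


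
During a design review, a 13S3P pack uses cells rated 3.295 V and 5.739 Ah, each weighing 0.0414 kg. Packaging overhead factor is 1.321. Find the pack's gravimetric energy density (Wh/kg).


Step 1: V_pack = 13 * 3.295 = 42.835 V
Step 2: C_pack = 3 * 5.739 = 17.217 Ah
Step 3: E_pack = V_pack * C_pack = 42.835 * 17.217 = 737.49 Wh
Step 4: m_pack = 13 * 3 * 0.0414 * 1.321 = 2.1329 kg
Step 5: ED = E_pack / m_pack = 737.49 / 2.1329 = 345.8 Wh/kg

345.8 Wh/kg


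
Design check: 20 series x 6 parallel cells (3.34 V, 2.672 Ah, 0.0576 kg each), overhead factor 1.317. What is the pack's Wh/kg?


Step 1: V_pack = 20 * 3.34 = 66.8 V
Step 2: C_pack = 6 * 2.672 = 16.032 Ah
Step 3: E_pack = V_pack * C_pack = 66.8 * 16.032 = 1070.9 Wh
Step 4: m_pack = 20 * 6 * 0.0576 * 1.317 = 9.1031 kg
Step 5: ED = E_pack / m_pack = 1070.9 / 9.1031 = 117.6 Wh/kg

117.6 Wh/kg


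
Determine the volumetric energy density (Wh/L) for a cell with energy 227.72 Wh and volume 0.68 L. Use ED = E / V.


Volumetric ED = 227.72 Wh / 0.68 L = 334.9 Wh/L

334.9 Wh/L


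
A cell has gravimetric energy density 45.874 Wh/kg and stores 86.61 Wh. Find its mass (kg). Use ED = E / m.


m = E / ED = 86.61 / 45.874 = 1.888 kg

1.888 kg


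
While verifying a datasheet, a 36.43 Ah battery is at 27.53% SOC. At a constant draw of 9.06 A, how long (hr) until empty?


Step 1: remaining = SOC/100 * C_total = 27.53/100 * 36.43 = 10.029 Ah
Step 2: t = remaining / I = 10.029 / 9.06 = 1.107 hr

1.107 hr


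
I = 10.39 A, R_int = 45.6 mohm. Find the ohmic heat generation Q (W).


Convert: R = 45.6 mohm = 0.0456 ohm
Q = I^2 * R = 10.39^2 * 0.0456 = 4.923 W

4.923 W


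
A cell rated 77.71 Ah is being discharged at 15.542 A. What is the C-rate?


C_rate = I / capacity = 15.542 / 77.71 = 0.2C

0.2C


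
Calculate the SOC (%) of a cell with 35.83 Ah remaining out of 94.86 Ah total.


SOC% = 35.83 / 94.86 * 100 = 37.77%

37.77%


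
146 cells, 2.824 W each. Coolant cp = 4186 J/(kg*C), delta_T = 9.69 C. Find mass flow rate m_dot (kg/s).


Q_total = 146 * 2.824 = 412.3 W
m_dot = Q_total / (cp * dT) = 412.3 / (4186 * 9.69) = 0.01016 kg/s

0.01016 kg/s


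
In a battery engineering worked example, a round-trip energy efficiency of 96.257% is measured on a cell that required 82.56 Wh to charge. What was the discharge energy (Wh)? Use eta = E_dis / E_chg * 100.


E_dis = eta/100 * E_chg = 96.257/100 * 82.56 = 79.47 Wh

79.47 Wh


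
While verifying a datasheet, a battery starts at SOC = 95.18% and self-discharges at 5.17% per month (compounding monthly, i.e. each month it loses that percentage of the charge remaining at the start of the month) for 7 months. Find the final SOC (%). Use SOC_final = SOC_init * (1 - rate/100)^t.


Monthly retention factor = 1 - 5.17/100 = 0.9483
Over 7 months: factor^7 = 0.68964
SOC_final = 95.18 * 0.68964 = 65.64%

65.64%


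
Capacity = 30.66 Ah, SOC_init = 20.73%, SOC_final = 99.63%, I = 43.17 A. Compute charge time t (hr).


delta_Ah = 30.66 * (99.63 - 20.73) / 100 = 24.191 Ah
t = delta_Ah / I = 24.191 / 43.17 = 0.5604 hr

0.5604 hr


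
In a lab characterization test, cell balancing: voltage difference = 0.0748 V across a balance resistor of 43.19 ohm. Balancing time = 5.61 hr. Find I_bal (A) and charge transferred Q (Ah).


I_bal = dV / R = 0.0748 / 43.19 = 0.0017319 A
Q = I_bal * t = 0.0017319 * 5.61 = 0.009716 Ah

I=0.0017319 A, Q=0.009716 Ah


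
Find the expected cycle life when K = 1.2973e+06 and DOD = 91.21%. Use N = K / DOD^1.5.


Step 1: DOD^1.5 = 91.21^1.5 = 871.09
Step 2: N = 1.2973e+06 / 871.09 = 1489 cycles

1489 cycles


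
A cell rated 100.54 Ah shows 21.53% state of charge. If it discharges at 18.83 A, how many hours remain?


Step 1: remaining = SOC/100 * C_total = 21.53/100 * 100.54 = 21.646 Ah
Step 2: t = remaining / I = 21.646 / 18.83 = 1.150 hr

1.150 hr


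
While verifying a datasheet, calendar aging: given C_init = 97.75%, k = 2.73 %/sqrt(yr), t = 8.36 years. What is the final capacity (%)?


sqrt(t) = sqrt(8.36) = 2.8914
C_final = 97.75 - 2.73 * 2.8914 = 89.86%

89.86%


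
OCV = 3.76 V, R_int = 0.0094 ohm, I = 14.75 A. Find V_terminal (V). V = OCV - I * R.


IR drop = 14.75 * 0.0094 = 0.13865 V
V = 3.76 - 0.13865 = 3.621 V

3.621 V


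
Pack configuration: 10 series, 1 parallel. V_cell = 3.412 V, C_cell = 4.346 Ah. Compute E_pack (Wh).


E = Ns * Vcell * Np * Ccell = 10 * 3.412 * 1 * 4.346 = 148.3 Wh

148.3 Wh


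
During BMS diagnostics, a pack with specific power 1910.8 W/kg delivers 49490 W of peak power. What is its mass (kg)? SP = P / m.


m = P / SP = 49490 / 1910.8 = 25.90 kg

25.90 kg


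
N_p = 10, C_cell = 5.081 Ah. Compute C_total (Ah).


C_total = 10 * 5.081 = 50.81 Ah

50.81 Ah


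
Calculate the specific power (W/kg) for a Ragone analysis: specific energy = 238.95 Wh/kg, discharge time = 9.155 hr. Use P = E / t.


P_specific = E / t = 238.95 / 9.155 = 26.10 W/kg

26.10 W/kg


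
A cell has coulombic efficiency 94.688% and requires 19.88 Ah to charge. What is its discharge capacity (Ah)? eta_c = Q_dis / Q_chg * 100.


Q_dis = eta/100 * Q_chg = 94.688/100 * 19.88 = 18.82 Ah

18.82 Ah


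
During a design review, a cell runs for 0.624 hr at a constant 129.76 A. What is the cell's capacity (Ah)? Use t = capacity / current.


C = I * t = 129.76 * 0.624 = 80.97 Ah

80.97 Ah


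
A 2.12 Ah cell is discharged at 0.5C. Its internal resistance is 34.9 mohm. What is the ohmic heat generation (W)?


Convert: R = 34.9 mohm = 0.0349 ohm
Step 1: I = C_rate * capacity = 0.5 * 2.12 = 1.06 A
Step 2: Q = I^2 * R = 1.06^2 * 0.0349 = 1.1236 * 0.0349 = 0.03921 W

0.03921 W


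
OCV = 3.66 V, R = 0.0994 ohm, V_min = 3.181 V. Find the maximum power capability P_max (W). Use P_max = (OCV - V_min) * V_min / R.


P_max = (OCV - V_min) * V_min / R = (3.66 - 3.181) * 3.181 / 0.0994 = 0.479 * 3.181 / 0.0994 = 15.33 W

15.33 W


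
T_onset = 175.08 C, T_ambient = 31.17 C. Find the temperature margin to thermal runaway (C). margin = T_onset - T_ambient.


Safety margin = 175.08 C - 31.17 C = 143.91 C

143.91 C


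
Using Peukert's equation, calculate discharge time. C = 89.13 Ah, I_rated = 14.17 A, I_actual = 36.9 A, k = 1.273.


t_rated = C / I_rated = 89.13 / 14.17 = 6.29 hr
(I_rated/I)^k = (0.38401)^1.273 = 0.29571
t = t_rated * (I_rated/I)^k = 6.29 * 0.29571 = 1.860 hr

1.860 hr


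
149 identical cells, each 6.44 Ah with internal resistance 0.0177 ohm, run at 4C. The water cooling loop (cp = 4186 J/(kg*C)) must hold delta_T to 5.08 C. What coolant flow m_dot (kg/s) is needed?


Step 1: I = 4 * 6.44 = 25.76 A
Step 2: Q_cell = I^2 * R = 25.76^2 * 0.0177 = 11.745 W
Step 3: Q_total = 149 * 11.745 = 1750 W
Step 4: m_dot = Q_total / (cp * dT) = 1750 / (4186 * 5.08) = 0.08230 kg/s

0.08230 kg/s


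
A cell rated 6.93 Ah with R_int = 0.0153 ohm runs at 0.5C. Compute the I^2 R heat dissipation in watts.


Step 1: I = C_rate * capacity = 0.5 * 6.93 = 3.465 A
Step 2: Q = I^2 * R = 3.465^2 * 0.0153 = 12.006 * 0.0153 = 0.1837 W

0.1837 W


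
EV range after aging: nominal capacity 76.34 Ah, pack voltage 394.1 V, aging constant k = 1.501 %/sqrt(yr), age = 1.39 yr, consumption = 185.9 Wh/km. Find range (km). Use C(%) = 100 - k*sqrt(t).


Step 1: capacity retention = 100 - 1.501 * sqrt(1.39) = 100 - 1.501 * 1.179 = 98.23%
Step 2: C_now = 76.34 * 98.23/100 = 74.989 Ah
Step 3: E_pack = V * C_now = 394.1 * 74.989 = 29553 Wh
Step 4: range = E_pack / consumption = 29553 / 185.9 = 159.0 km

159.0 km


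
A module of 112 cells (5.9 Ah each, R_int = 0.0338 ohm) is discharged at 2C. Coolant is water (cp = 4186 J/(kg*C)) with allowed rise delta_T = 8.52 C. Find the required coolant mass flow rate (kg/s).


Step 1: I = 2 * 5.9 = 11.8 A
Step 2: Q_cell = I^2 * R = 11.8^2 * 0.0338 = 4.7063 W
Step 3: Q_total = 112 * 4.7063 = 527.11 W
Step 4: m_dot = Q_total / (cp * dT) = 527.11 / (4186 * 8.52) = 0.01478 kg/s

0.01478 kg/s


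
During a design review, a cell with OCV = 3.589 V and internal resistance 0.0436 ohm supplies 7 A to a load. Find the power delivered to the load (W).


Step 1: V_terminal = OCV - I*R = 3.589 - 7 * 0.0436 = 3.2838 V
Step 2: P_out = V_terminal * I = 3.2838 * 7 = 22.99 W

22.99 W


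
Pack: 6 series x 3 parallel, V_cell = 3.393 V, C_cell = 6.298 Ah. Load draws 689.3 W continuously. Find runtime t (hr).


Step 1: E_pack = Ns * V_cell * Np * C_cell = 6 * 3.393 * 3 * 6.298 = 384.64 Wh
Step 2: t = E_pack / P = 384.64 / 689.3 = 0.5580 hr

0.5580 hr


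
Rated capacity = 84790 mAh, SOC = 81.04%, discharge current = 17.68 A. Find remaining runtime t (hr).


Convert: C_total = 84790 mAh = 84.79 Ah
Step 1: remaining = SOC/100 * C_total = 81.04/100 * 84.79 = 68.714 Ah
Step 2: t = remaining / I = 68.714 / 17.68 = 3.887 hr

3.887 hr


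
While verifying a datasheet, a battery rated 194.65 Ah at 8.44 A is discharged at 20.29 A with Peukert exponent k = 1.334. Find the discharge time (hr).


Step 1: t_rated = C / I_rated = 194.65 / 8.44 = 23.063 hr
Step 2: ratio = 8.44 / 20.29 = 0.41597
Step 3: ratio^k = 0.41597^1.334 = 0.31033
Step 4: t = t_rated * ratio^k = 23.063 * 0.31033 = 7.157 hr

7.157 hr


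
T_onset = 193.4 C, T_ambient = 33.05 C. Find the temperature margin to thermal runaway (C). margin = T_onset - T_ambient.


Safety margin = 193.4 C - 33.05 C = 160.35 C

160.35 C


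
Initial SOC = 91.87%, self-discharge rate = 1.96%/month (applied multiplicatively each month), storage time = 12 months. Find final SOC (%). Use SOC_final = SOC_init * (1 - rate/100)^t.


Monthly retention factor = 1 - 1.96/100 = 0.9804
Over 12 months: factor^12 = 0.78857
SOC_final = 91.87 * 0.78857 = 72.45%

72.45%


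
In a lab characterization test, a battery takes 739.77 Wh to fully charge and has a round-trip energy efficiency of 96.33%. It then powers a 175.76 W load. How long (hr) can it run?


Step 1: E_discharge = eta/100 * E_charge = 96.33/100 * 739.77 = 712.62 Wh
Step 2: t = E_discharge / P = 712.62 / 175.76 = 4.055 hr

4.055 hr


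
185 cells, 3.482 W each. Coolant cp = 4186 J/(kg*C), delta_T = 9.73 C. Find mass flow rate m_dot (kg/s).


Q_total = 185 * 3.482 = 644.17 W
m_dot = Q_total / (cp * dT) = 644.17 / (4186 * 9.73) = 0.01582 kg/s

0.01582 kg/s


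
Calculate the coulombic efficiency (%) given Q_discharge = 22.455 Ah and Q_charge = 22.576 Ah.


eta_c = Q_dis / Q_chg * 100 = 22.455 / 22.576 * 100 = 99.46%

99.46%


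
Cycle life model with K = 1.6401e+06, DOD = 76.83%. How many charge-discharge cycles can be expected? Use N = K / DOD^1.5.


DOD^1.5 = 673.44
N = K / DOD^1.5 = 1.6401e+06 / 673.44 = 2435

2435 cycles


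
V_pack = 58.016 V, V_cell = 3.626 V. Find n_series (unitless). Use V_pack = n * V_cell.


n = V_pack / V_cell = 58.016 / 3.626 = 16

16


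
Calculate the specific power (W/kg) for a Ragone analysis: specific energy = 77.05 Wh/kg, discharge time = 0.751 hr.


Specific power = 77.05 Wh/kg / 0.751 hr = 102.6 W/kg

102.6 W/kg


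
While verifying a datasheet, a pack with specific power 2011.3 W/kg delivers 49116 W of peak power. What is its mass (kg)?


m = P / SP = 49116 / 2011.3 = 24.42 kg

24.42 kg


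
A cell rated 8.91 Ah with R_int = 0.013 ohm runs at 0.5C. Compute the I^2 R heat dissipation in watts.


Step 1: I = C_rate * capacity = 0.5 * 8.91 = 4.455 A
Step 2: Q = I^2 * R = 4.455^2 * 0.013 = 19.847 * 0.013 = 0.2580 W

0.2580 W


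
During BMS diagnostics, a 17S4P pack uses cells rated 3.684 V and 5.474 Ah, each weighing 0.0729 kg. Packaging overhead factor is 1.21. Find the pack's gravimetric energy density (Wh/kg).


Step 1: V_pack = 17 * 3.684 = 62.628 V
Step 2: C_pack = 4 * 5.474 = 21.896 Ah
Step 3: E_pack = V_pack * C_pack = 62.628 * 21.896 = 1371.3 Wh
Step 4: m_pack = 17 * 4 * 0.0729 * 1.21 = 5.9982 kg
Step 5: ED = E_pack / m_pack = 1371.3 / 5.9982 = 228.6 Wh/kg

228.6 Wh/kg


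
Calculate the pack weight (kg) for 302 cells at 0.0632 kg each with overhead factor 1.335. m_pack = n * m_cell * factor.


Cell mass sum = 302 * 0.0632 = 19.086 kg
With overhead 1.335: m_pack = 19.086 * 1.335 = 25.48 kg

25.48 kg


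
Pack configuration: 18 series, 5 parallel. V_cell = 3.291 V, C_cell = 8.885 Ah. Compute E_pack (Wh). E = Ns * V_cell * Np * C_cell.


V_pack = 18 * 3.291 = 59.238 V
C_pack = 5 * 8.885 = 44.425 Ah
E = V_pack * C_pack = 59.238 * 44.425 = 2632 Wh

2632 Wh


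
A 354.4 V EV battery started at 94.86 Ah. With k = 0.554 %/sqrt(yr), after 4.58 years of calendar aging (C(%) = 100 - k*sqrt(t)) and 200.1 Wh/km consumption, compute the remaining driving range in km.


Step 1: capacity retention = 100 - 0.554 * sqrt(4.58) = 100 - 0.554 * 2.1401 = 98.814%
Step 2: C_now = 94.86 * 98.814/100 = 93.735 Ah
Step 3: E_pack = V * C_now = 354.4 * 93.735 = 33220 Wh
Step 4: range = E_pack / consumption = 33220 / 200.1 = 166.0 km

166.0 km


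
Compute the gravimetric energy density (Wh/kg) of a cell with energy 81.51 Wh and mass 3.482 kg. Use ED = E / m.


Specific energy = 81.51 Wh / 3.482 kg = 23.41 Wh/kg

23.41 Wh/kg


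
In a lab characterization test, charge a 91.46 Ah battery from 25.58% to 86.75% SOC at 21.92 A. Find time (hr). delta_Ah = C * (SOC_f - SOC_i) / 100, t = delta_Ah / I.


Step 1: dSOC = 86.75% - 25.58% = 61.17%
Step 2: delta_Ah = 91.46 * 61.17 / 100 = 55.946 Ah
Step 3: t = 55.946 / 21.92 = 2.552 hr

2.552 hr


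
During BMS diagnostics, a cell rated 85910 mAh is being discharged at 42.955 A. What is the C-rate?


Convert: capacity = 85910 mAh = 85.91 Ah
C_rate = I / capacity = 42.955 / 85.91 = 0.5C

0.5C


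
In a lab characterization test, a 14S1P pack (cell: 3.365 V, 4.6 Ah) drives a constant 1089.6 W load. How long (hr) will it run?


Step 1: E_pack = Ns * V_cell * Np * C_cell = 14 * 3.365 * 1 * 4.6 = 216.71 Wh
Step 2: t = E_pack / P = 216.71 / 1089.6 = 0.1989 hr

0.1989 hr


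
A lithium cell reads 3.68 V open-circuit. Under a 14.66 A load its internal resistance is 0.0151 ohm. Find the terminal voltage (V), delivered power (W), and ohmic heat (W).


Step 1: V_terminal = OCV - I*R = 3.68 - 14.66 * 0.0151 = 3.4586 V
Step 2: P_out = V_terminal * I = 3.4586 * 14.66 = 50.70 W
Step 3: Q = I^2 * R = 14.66^2 * 0.0151 = 3.245 W

V=3.4586 V, P=50.70 W, Q=3.245 W


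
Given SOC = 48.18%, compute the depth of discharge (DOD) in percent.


Complement of SOC: DOD = 100% - 48.18% = 51.82%

51.82%


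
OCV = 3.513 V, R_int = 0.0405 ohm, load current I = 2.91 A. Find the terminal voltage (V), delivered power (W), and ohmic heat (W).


Step 1: V_terminal = OCV - I*R = 3.513 - 2.91 * 0.0405 = 3.3951 V
Step 2: P_out = V_terminal * I = 3.3951 * 2.91 = 9.880 W
Step 3: Q = I^2 * R = 2.91^2 * 0.0405 = 0.3430 W

V=3.3951 V, P=9.880 W, Q=0.3430 W


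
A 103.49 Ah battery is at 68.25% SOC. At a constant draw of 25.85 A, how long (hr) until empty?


Step 1: remaining = SOC/100 * C_total = 68.25/100 * 103.49 = 70.632 Ah
Step 2: t = remaining / I = 70.632 / 25.85 = 2.732 hr

2.732 hr


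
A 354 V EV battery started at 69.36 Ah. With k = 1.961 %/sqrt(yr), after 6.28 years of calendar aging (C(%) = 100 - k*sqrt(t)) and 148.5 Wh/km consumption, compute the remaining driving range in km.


Step 1: capacity retention = 100 - 1.961 * sqrt(6.28) = 100 - 1.961 * 2.506 = 95.086%
Step 2: C_now = 69.36 * 95.086/100 = 65.952 Ah
Step 3: E_pack = V * C_now = 354 * 65.952 = 23347 Wh
Step 4: range = E_pack / consumption = 23347 / 148.5 = 157.2 km

157.2 km


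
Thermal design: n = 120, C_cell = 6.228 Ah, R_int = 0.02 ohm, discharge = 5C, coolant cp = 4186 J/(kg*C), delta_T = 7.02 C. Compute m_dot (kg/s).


Step 1: I = 5 * 6.228 = 31.14 A
Step 2: Q_cell = I^2 * R = 31.14^2 * 0.02 = 19.394 W
Step 3: Q_total = 120 * 19.394 = 2327.3 W
Step 4: m_dot = Q_total / (cp * dT) = 2327.3 / (4186 * 7.02) = 0.07920 kg/s

0.07920 kg/s


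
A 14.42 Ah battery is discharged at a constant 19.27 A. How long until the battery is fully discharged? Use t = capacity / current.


Runtime = 14.42 Ah / 19.27 A = 0.7483 hr

0.7483 hr


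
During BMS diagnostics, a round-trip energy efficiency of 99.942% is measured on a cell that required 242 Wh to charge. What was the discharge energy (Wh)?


E_dis = eta/100 * E_chg = 99.942/100 * 242 = 241.9 Wh

241.9 Wh


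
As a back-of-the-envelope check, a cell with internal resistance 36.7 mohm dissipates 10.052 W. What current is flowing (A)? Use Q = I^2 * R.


Convert: R = 36.7 mohm = 0.0367 ohm
I = sqrt(Q / R) = sqrt(10.052 / 0.0367) = sqrt(273.9) = 16.55 A

16.55 A


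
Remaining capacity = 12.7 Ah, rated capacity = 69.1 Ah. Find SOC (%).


SOC% = 12.7 / 69.1 * 100 = 18.38%

18.38%


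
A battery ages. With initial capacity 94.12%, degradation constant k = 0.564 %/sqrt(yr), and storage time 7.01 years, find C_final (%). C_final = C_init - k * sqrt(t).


sqrt(t) = sqrt(7.01) = 2.6476
C_final = 94.12 - 0.564 * 2.6476 = 92.63%

92.63%


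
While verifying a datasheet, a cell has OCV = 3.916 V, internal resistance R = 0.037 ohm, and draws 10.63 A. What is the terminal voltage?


IR drop = 10.63 * 0.037 = 0.39331 V
V = 3.916 - 0.39331 = 3.523 V

3.523 V


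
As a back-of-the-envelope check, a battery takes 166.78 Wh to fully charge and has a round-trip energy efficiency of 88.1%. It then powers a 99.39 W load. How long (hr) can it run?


Step 1: E_discharge = eta/100 * E_charge = 88.1/100 * 166.78 = 146.93 Wh
Step 2: t = E_discharge / P = 146.93 / 99.39 = 1.478 hr

1.478 hr


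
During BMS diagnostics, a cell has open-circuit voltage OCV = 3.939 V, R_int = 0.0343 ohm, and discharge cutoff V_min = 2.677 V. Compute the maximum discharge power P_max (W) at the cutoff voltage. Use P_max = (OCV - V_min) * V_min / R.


P_max = (OCV - V_min) * V_min / R = (3.939 - 2.677) * 2.677 / 0.0343 = 1.262 * 2.677 / 0.0343 = 98.49 W

98.49 W


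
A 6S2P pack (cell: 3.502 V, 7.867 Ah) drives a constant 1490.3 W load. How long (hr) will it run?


Step 1: E_pack = Ns * V_cell * Np * C_cell = 6 * 3.502 * 2 * 7.867 = 330.6 Wh
Step 2: t = E_pack / P = 330.6 / 1490.3 = 0.2218 hr

0.2218 hr


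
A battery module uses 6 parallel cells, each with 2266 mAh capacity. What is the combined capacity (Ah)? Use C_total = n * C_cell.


Convert: C_cell = 2266 mAh = 2.266 Ah
C_total = 6 * 2.266 = 13.596 Ah

13.596 Ah


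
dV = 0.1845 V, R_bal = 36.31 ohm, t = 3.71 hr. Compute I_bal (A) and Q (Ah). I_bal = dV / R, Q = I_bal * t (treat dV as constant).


First, Ohm's law: I_bal = 0.1845 V / 36.31 ohm = 0.0050812 A
Then Q = I * t = 0.0050812 A * 3.71 hr = 0.01885 Ah

I=0.0050812 A, Q=0.01885 Ah


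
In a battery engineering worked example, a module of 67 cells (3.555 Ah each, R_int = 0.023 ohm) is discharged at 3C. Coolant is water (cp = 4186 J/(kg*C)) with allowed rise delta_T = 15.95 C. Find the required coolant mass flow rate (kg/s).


Step 1: I = 3 * 3.555 = 10.665 A
Step 2: Q_cell = I^2 * R = 10.665^2 * 0.023 = 2.6161 W
Step 3: Q_total = 67 * 2.6161 = 175.28 W
Step 4: m_dot = Q_total / (cp * dT) = 175.28 / (4186 * 15.95) = 0.002625 kg/s

0.002625 kg/s


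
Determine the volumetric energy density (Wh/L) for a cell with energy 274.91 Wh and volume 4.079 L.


ED = E / V = 274.91 / 4.079 = 67.40 Wh/L

67.40 Wh/L


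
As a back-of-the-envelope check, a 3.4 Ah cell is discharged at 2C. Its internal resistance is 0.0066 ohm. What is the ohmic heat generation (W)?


Step 1: I = C_rate * capacity = 2 * 3.4 = 6.8 A
Step 2: Q = I^2 * R = 6.8^2 * 0.0066 = 46.24 * 0.0066 = 0.3052 W

0.3052 W


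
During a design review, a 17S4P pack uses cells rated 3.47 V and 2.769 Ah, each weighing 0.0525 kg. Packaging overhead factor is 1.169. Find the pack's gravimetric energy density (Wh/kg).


Step 1: V_pack = 17 * 3.47 = 58.99 V
Step 2: C_pack = 4 * 2.769 = 11.076 Ah
Step 3: E_pack = V_pack * C_pack = 58.99 * 11.076 = 653.37 Wh
Step 4: m_pack = 17 * 4 * 0.0525 * 1.169 = 4.1733 kg
Step 5: ED = E_pack / m_pack = 653.37 / 4.1733 = 156.6 Wh/kg

156.6 Wh/kg


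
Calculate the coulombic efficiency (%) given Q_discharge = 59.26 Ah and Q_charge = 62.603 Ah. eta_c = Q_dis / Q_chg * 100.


Coulombic efficiency = 59.26/62.603 * 100% = 94.66%

94.66%


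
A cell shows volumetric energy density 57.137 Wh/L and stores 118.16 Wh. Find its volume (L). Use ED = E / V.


V = E / ED = 118.16 / 57.137 = 2.068 L

2.068 L


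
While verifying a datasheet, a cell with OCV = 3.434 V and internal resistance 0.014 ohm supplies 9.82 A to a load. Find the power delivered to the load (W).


Step 1: V_terminal = OCV - I*R = 3.434 - 9.82 * 0.014 = 3.2965 V
Step 2: P_out = V_terminal * I = 3.2965 * 9.82 = 32.37 W

32.37 W


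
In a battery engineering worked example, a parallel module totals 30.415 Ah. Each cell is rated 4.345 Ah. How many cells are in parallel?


n = C_total / C_cell = 30.415 / 4.345 = 7

7


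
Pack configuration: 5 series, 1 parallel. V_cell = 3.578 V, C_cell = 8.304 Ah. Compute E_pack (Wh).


E = Ns * Vcell * Np * Ccell = 5 * 3.578 * 1 * 8.304 = 148.6 Wh

148.6 Wh


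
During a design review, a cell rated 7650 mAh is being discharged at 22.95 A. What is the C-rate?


Convert: capacity = 7650 mAh = 7.65 Ah
Rearranging: C_rate = 22.95 / 7.65 = 3C

3C


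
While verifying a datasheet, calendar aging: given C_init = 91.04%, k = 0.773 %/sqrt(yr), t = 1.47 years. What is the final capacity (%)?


Step 1: sqrt(1.47 yr) = 1.2124
Step 2: drop = 0.773 * 1.2124 = 0.93719
Step 3: C_final = 91.04 - 0.93719 = 90.10%

90.10%


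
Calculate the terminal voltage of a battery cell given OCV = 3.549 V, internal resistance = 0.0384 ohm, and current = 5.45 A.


V = OCV - I*R = 3.549 - 5.45 * 0.0384 = 3.340 V

3.340 V


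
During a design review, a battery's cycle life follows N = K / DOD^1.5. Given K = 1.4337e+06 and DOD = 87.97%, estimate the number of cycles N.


Step 1: DOD^1.5 = 87.97^1.5 = 825.09
Step 2: N = 1.4337e+06 / 825.09 = 1738 cycles

1738 cycles


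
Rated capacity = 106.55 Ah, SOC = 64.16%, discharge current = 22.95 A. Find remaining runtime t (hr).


Step 1: remaining = SOC/100 * C_total = 64.16/100 * 106.55 = 68.362 Ah
Step 2: t = remaining / I = 68.362 / 22.95 = 2.979 hr

2.979 hr


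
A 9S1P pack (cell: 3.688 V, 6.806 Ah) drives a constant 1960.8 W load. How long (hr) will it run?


Step 1: E_pack = Ns * V_cell * Np * C_cell = 9 * 3.688 * 1 * 6.806 = 225.9 Wh
Step 2: t = E_pack / P = 225.9 / 1960.8 = 0.1152 hr

0.1152 hr


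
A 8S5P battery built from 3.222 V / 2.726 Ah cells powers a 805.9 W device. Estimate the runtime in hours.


Step 1: E_pack = Ns * V_cell * Np * C_cell = 8 * 3.222 * 5 * 2.726 = 351.33 Wh
Step 2: t = E_pack / P = 351.33 / 805.9 = 0.4359 hr

0.4359 hr


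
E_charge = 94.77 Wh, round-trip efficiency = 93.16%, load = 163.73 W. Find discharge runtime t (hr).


Step 1: E_discharge = eta/100 * E_charge = 93.16/100 * 94.77 = 88.288 Wh
Step 2: t = E_discharge / P = 88.288 / 163.73 = 0.5392 hr

0.5392 hr


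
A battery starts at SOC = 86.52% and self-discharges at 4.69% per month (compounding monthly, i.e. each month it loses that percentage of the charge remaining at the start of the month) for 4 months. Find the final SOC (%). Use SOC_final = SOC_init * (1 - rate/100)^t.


Monthly retention factor = 1 - 4.69/100 = 0.9531
Over 4 months: factor^4 = 0.82519
SOC_final = 86.52 * 0.82519 = 71.40%

71.40%


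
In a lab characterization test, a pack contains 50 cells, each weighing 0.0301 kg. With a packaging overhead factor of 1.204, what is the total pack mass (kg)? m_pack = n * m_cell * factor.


Cell mass sum = 50 * 0.0301 = 1.505 kg
With overhead 1.204: m_pack = 1.505 * 1.204 = 1.812 kg

1.812 kg


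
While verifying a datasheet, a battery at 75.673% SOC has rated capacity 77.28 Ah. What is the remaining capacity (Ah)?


remaining = SOC / 100 * total = 75.673 / 100 * 77.28 = 58.48 Ah

58.48 Ah


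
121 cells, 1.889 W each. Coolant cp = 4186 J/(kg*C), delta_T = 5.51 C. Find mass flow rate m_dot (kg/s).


Step 1: Total heat Q = 121 * 1.889 W = 228.57 W
Step 2: denom = cp * dT = 4186 * 5.51 = 23065
Step 3: m_dot = 228.57 / 23065 = 0.009910 kg/s

0.009910 kg/s


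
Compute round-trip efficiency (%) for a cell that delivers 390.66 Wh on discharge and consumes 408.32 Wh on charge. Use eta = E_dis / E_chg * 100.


eta_e = E_dis / E_chg * 100 = 390.66 / 408.32 * 100 = 95.67%

95.67%


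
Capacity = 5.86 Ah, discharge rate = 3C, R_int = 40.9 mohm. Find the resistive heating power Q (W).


Convert: R = 40.9 mohm = 0.0409 ohm
Step 1: I = C_rate * capacity = 3 * 5.86 = 17.58 A
Step 2: Q = I^2 * R = 17.58^2 * 0.0409 = 309.06 * 0.0409 = 12.64 W

12.64 W


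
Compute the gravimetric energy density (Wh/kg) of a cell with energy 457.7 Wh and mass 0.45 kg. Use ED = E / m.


Specific energy = 457.7 Wh / 0.45 kg = 1017 Wh/kg

1017 Wh/kg


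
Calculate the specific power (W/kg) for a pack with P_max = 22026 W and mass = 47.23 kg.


SP = P / m = 22026 / 47.23 = 466.4 W/kg

466.4 W/kg


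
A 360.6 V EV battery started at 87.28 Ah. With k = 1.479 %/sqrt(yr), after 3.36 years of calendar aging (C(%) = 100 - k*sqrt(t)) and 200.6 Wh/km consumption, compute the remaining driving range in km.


Step 1: capacity retention = 100 - 1.479 * sqrt(3.36) = 100 - 1.479 * 1.833 = 97.289%
Step 2: C_now = 87.28 * 97.289/100 = 84.914 Ah
Step 3: E_pack = V * C_now = 360.6 * 84.914 = 30620 Wh
Step 4: range = E_pack / consumption = 30620 / 200.6 = 152.6 km

152.6 km


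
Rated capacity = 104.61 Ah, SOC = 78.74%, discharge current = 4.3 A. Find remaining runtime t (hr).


Step 1: remaining = SOC/100 * C_total = 78.74/100 * 104.61 = 82.37 Ah
Step 2: t = remaining / I = 82.37 / 4.3 = 19.16 hr

19.16 hr


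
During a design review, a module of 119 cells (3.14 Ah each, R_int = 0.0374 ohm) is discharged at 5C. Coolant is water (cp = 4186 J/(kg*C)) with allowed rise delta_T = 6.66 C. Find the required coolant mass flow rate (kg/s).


Step 1: I = 5 * 3.14 = 15.7 A
Step 2: Q_cell = I^2 * R = 15.7^2 * 0.0374 = 9.2187 W
Step 3: Q_total = 119 * 9.2187 = 1097 W
Step 4: m_dot = Q_total / (cp * dT) = 1097 / (4186 * 6.66) = 0.03935 kg/s

0.03935 kg/s


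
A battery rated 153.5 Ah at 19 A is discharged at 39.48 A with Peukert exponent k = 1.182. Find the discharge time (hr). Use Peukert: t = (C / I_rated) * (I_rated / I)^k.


t_rated = C / I_rated = 153.5 / 19 = 8.0789 hr
(I_rated/I)^k = (0.48126)^1.182 = 0.42128
t = t_rated * (I_rated/I)^k = 8.0789 * 0.42128 = 3.403 hr

3.403 hr


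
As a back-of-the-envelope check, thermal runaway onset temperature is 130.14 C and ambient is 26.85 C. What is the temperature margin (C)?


margin = T_onset - T_ambient = 130.14 - 26.85 = 103.29 C

103.29 C


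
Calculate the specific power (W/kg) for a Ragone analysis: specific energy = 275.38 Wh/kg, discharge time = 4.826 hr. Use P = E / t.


P_specific = E / t = 275.38 / 4.826 = 57.06 W/kg

57.06 W/kg


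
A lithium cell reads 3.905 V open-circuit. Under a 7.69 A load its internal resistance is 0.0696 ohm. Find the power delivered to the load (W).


Step 1: V_terminal = OCV - I*R = 3.905 - 7.69 * 0.0696 = 3.3698 V
Step 2: P_out = V_terminal * I = 3.3698 * 7.69 = 25.91 W

25.91 W


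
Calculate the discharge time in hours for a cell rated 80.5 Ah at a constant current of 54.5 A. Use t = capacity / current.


t = capacity / current = 80.5 / 54.5 = 1.477 hr

1.477 hr


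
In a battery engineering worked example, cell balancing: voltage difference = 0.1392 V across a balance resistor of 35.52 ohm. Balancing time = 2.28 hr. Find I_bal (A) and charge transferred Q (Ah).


I_bal = dV / R = 0.1392 / 35.52 = 0.0039189 A
Q = I_bal * t = 0.0039189 * 2.28 = 0.008935 Ah

I=0.0039189 A, Q=0.008935 Ah


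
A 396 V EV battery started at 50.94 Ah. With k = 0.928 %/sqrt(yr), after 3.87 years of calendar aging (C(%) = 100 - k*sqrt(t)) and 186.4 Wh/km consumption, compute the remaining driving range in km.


Step 1: capacity retention = 100 - 0.928 * sqrt(3.87) = 100 - 0.928 * 1.9672 = 98.174%
Step 2: C_now = 50.94 * 98.174/100 = 50.01 Ah
Step 3: E_pack = V * C_now = 396 * 50.01 = 19804 Wh
Step 4: range = E_pack / consumption = 19804 / 186.4 = 106.2 km

106.2 km


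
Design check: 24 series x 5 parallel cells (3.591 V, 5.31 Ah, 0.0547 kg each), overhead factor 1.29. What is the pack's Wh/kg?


Step 1: V_pack = 24 * 3.591 = 86.184 V
Step 2: C_pack = 5 * 5.31 = 26.55 Ah
Step 3: E_pack = V_pack * C_pack = 86.184 * 26.55 = 2288.2 Wh
Step 4: m_pack = 24 * 5 * 0.0547 * 1.29 = 8.4676 kg
Step 5: ED = E_pack / m_pack = 2288.2 / 8.4676 = 270.2 Wh/kg

270.2 Wh/kg


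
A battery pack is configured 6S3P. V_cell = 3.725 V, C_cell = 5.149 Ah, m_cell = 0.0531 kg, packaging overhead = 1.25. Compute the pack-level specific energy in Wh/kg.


Step 1: V_pack = 6 * 3.725 = 22.35 V
Step 2: C_pack = 3 * 5.149 = 15.447 Ah
Step 3: E_pack = V_pack * C_pack = 22.35 * 15.447 = 345.24 Wh
Step 4: m_pack = 6 * 3 * 0.0531 * 1.25 = 1.1948 kg
Step 5: ED = E_pack / m_pack = 345.24 / 1.1948 = 289.0 Wh/kg

289.0 Wh/kg


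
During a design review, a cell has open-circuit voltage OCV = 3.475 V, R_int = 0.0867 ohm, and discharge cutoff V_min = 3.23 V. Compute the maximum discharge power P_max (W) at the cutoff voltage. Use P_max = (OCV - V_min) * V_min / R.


dV = OCV - V_min = 0.245 V (so I_max = dV / R)
P_max = dV * V_min / R = 0.245 * 3.23 / 0.0867 = 9.127 W

9.127 W


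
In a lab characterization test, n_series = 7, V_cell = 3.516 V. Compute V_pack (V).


V_pack = n * V_cell = 7 * 3.516 = 24.612 V

24.612 V


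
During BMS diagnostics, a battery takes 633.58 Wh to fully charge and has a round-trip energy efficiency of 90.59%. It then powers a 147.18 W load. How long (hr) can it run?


Step 1: E_discharge = eta/100 * E_charge = 90.59/100 * 633.58 = 573.96 Wh
Step 2: t = E_discharge / P = 573.96 / 147.18 = 3.900 hr

3.900 hr


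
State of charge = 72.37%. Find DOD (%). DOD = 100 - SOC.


DOD = 100 - SOC = 100 - 72.37 = 27.63%

27.63%


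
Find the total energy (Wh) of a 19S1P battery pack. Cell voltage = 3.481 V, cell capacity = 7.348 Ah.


E = Ns * Vcell * Np * Ccell = 19 * 3.481 * 1 * 7.348 = 486.0 Wh

486.0 Wh
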